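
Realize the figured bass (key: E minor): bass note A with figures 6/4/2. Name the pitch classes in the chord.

A second above A in this key is B.
A fourth above A in this key is D.
A sixth above A in this key is F#.
Together with the bass A, this spells B minor seventh in third inversion.

A, B, D, F#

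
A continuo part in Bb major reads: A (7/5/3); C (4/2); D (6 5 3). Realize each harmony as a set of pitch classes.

A, C, Eb, G | C, D, F, A | D, F, A, Bb

A (7/5/3): A, C, Eb, G.
C (6/4/2): C, D, F, A.
D (6/5/3): D, F, A, Bb.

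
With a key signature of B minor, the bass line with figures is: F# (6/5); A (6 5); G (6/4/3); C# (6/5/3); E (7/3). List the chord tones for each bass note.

F# (6/5/3): F#, A, C#, D.
A (6/5/3): A, C#, E, F#.
G (6/4/3): G, B, C#, E.
C# (6/5/3): C#, E, G, A.
E (7/5/3): E, G, B, D.

F#, A, C#, D | A, C#, E, F# | G, B, C#, E | C#, E, G, A | E, G, B, D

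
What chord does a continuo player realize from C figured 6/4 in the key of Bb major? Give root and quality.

F major

The figures 6/4 indicate a triad in second inversion.
In second inversion the root lies a fourth above the bass: a fourth above C in Bb major is F.
The chord tones are C, F, A, giving F major.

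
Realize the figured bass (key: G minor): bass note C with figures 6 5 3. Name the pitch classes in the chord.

A third above C in this key is Eb.
A fifth above C in this key is G.
A sixth above C in this key is A.
Together with the bass C, this spells A half-diminished seventh in first inversion.

C, Eb, G, A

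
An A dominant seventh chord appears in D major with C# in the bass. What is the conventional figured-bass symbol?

6/5

C# is the third of A dominant seventh, so the chord is in first inversion.
A seventh chord in first inversion is figured 6/5/3, conventionally abbreviated 6/5.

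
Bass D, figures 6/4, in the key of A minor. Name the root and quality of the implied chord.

G major

The figures 6/4 indicate a triad in second inversion.
In second inversion the root lies a fourth above the bass: a fourth above D in A minor is G.
The chord tones are D, G, B, giving G major.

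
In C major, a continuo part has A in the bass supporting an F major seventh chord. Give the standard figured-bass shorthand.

6/5

A is the third of F major seventh, so the chord is in first inversion.
A seventh chord in first inversion is figured 6/5/3, conventionally abbreviated 6/5.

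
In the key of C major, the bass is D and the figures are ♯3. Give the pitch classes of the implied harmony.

The written figures ♯3 are shorthand for 5/3: the 5 is implied.
A third above D in this key is F, raised to F# by the sharp.
A fifth above D in this key is A.
Together with the bass D, this spells D major in root position.

D, F#, A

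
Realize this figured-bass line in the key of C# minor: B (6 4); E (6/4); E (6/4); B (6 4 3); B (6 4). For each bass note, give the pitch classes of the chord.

B, E, G# | E, A, C# | E, A, C# | B, D#, E, G# | B, E, G#

B (6/4): B, E, G#.
E (6/4): E, A, C#.
E (6/4): E, A, C#.
B (6/4/3): B, D#, E, G#.
B (6/4): B, E, G#.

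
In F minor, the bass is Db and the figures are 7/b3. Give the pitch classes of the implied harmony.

The written figures 7/b3 are shorthand for 7/5/3: the 5 is implied.
A third above Db in this key is F, lowered to Fb by the flat.
A fifth above Db in this key is Ab.
A seventh above Db in this key is C.
Together with the bass Db, this spells Db minor-major seventh in root position.

Db, Fb, Ab, C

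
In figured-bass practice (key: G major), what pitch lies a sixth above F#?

Counting 5 letter steps above F# lands on D; in G major, that letter is D.

D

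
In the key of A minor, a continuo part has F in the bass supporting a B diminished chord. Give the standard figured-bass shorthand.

F is the fifth of B diminished, so the chord is in second inversion.
A triad in second inversion is figured 6/4, conventionally abbreviated 6/4.

6/4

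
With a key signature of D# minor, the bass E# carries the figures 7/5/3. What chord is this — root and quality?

The figures 7/5/3 indicate a seventh chord in root position.
In root position the bass is the root, so the root is E#.
The chord tones are E#, G#, B, D#, giving E# half-diminished seventh.

E# half-diminished seventh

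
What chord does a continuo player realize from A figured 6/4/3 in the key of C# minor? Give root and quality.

D# half-diminished seventh

The figures 6/4/3 indicate a seventh chord in second inversion.
In second inversion the root lies a fourth above the bass: a fourth above A in C# minor is D#.
The chord tones are A, C#, D#, F#, giving D# half-diminished seventh.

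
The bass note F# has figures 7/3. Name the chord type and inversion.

seventh chord, root position

7/3 is shorthand for 7/5/3.
Intervals of 7/5/3 above the bass form a seventh chord; the bass is the root, so this is root position.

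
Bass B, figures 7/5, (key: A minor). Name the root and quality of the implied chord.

B half-diminished seventh

The figures 7/5 indicate a seventh chord in root position.
In root position the bass is the root, so the root is B.
The chord tones are B, D, F, A, giving B half-diminished seventh.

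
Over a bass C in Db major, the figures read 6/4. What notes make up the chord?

A fourth above C in this key is F.
A sixth above C in this key is Ab.
Together with the bass C, this spells F minor in second inversion.

C, F, Ab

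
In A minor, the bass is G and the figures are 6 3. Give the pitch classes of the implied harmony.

G, B, E

A third above G in this key is B.
A sixth above G in this key is E.
Together with the bass G, this spells E minor in first inversion.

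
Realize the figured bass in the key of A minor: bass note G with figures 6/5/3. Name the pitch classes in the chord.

G, B, D, E

A third above G in this key is B.
A fifth above G in this key is D.
A sixth above G in this key is E.
Together with the bass G, this spells E minor seventh in first inversion.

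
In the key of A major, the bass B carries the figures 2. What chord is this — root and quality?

C# minor seventh

The figures 2 indicate a seventh chord in third inversion.
In third inversion the root lies a second above the bass: a second above B in A major is C#.
The chord tones are B, C#, E, G#, giving C# minor seventh.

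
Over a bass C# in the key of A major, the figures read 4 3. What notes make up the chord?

The written figures 4 3 are shorthand for 6/4/3: the 6 is implied.
A third above C# in this key is E.
A fourth above C# in this key is F#.
A sixth above C# in this key is A.
Together with the bass C#, this spells F# minor seventh in second inversion.

C#, E, F#, A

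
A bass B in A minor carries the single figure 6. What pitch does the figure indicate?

Counting 5 letter steps above B lands on G; in A minor, that letter is G.

G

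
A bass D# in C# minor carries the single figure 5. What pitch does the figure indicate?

Counting 4 letter steps above D# lands on A; in C# minor, that letter is A.

A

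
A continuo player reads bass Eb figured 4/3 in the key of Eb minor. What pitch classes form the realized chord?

Eb, Gb, Ab, Cb

The written figures 4/3 are shorthand for 6/4/3: the 6 is implied.
A third above Eb in this key is Gb.
A fourth above Eb in this key is Ab.
A sixth above Eb in this key is Cb.
Together with the bass Eb, this spells Ab minor seventh in second inversion.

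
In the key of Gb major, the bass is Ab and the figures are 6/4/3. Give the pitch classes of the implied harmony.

A third above Ab in this key is Cb.
A fourth above Ab in this key is Db.
A sixth above Ab in this key is F.
Together with the bass Ab, this spells Db dominant seventh in second inversion.

Ab, Cb, Db, F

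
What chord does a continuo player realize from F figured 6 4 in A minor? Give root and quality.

The figures 6 4 indicate a triad in second inversion.
In second inversion the root lies a fourth above the bass: a fourth above F in A minor is B.
The chord tones are F, B, D, giving B diminished.

B diminished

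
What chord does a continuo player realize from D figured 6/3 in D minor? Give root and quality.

Bb major

The figures 6/3 indicate a triad in first inversion.
In first inversion the root lies a sixth above the bass: a sixth above D in D minor is Bb.
The chord tones are D, F, Bb, giving Bb major.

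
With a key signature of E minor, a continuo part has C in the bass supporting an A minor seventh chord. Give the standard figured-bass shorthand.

C is the third of A minor seventh, so the chord is in first inversion.
A seventh chord in first inversion is figured 6/5/3, conventionally abbreviated 6/5.

6/5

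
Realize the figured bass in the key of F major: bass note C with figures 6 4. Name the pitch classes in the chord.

C, F, A

A fourth above C in this key is F.
A sixth above C in this key is A.
Together with the bass C, this spells F major in second inversion.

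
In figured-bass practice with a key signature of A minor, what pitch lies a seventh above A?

G

Counting 6 letter steps above A lands on G; in A minor, that letter is G.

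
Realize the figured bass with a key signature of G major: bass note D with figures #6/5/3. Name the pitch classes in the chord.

A third above D in this key is F#.
A fifth above D in this key is A.
A sixth above D in this key is B, raised to B# by the sharp.

D, F#, A, B#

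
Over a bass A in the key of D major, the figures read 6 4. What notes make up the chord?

A fourth above A in this key is D.
A sixth above A in this key is F#.
Together with the bass A, this spells D major in second inversion.

A, D, F#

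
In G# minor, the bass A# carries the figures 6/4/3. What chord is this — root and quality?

The figures 6/4/3 indicate a seventh chord in second inversion.
In second inversion the root lies a fourth above the bass: a fourth above A# in G# minor is D#.
The chord tones are A#, C#, D#, F#, giving D# minor seventh.

D# minor seventh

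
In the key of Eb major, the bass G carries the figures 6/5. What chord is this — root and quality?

The figures 6/5 indicate a seventh chord in first inversion.
In first inversion the root lies a sixth above the bass: a sixth above G in Eb major is Eb.
The chord tones are G, Bb, D, Eb, giving Eb major seventh.

Eb major seventh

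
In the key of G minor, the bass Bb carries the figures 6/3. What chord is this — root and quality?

G minor

The figures 6/3 indicate a triad in first inversion.
In first inversion the root lies a sixth above the bass: a sixth above Bb in G minor is G.
The chord tones are Bb, D, G, giving G minor.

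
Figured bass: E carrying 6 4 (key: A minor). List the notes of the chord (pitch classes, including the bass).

E, A, C

A fourth above E in this key is A.
A sixth above E in this key is C.
Together with the bass E, this spells A minor in second inversion.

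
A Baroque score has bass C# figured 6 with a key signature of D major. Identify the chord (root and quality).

The figures 6 indicate a triad in first inversion.
In first inversion the root lies a sixth above the bass: a sixth above C# in D major is A.
The chord tones are C#, E, A, giving A major.

A major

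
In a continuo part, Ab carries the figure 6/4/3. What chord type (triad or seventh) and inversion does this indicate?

Intervals of 6/4/3 above the bass form a seventh chord; the bass is the fifth, so this is second inversion.

seventh chord, second inversion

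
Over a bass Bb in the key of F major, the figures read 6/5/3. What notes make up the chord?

Bb, D, F, G

A third above Bb in this key is D.
A fifth above Bb in this key is F.
A sixth above Bb in this key is G.
Together with the bass Bb, this spells G minor seventh in first inversion.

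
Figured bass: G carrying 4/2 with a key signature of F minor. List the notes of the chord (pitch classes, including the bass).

The written figures 4/2 are shorthand for 6/4/2: the 6 is implied.
A second above G in this key is Ab.
A fourth above G in this key is C.
A sixth above G in this key is Eb.
Together with the bass G, this spells Ab major seventh in third inversion.

G, Ab, C, Eb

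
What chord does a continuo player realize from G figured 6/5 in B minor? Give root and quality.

E minor seventh

The figures 6/5 indicate a seventh chord in first inversion.
In first inversion the root lies a sixth above the bass: a sixth above G in B minor is E.
The chord tones are G, B, D, E, giving E minor seventh.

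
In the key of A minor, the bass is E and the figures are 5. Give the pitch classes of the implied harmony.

The written figures 5 are shorthand for 5/3: the 3 is implied.
A third above E in this key is G.
A fifth above E in this key is B.
Together with the bass E, this spells E minor in root position.

E, G, B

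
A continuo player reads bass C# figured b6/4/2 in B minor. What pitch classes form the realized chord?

C#, D, F#, Ab

A second above C# in this key is D.
A fourth above C# in this key is F#.
A sixth above C# in this key is A, lowered to Ab by the flat.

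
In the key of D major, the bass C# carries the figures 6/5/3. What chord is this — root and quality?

The figures 6/5/3 indicate a seventh chord in first inversion.
In first inversion the root lies a sixth above the bass: a sixth above C# in D major is A.
The chord tones are C#, E, G, A, giving A dominant seventh.

A dominant seventh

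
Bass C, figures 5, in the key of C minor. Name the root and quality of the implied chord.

C minor

The figures 5 indicate a triad in root position.
In root position the bass is the root, so the root is C.
The chord tones are C, Eb, G, giving C minor.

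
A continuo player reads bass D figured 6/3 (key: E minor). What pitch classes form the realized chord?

D, F#, B

A third above D in this key is F#.
A sixth above D in this key is B.
Together with the bass D, this spells B minor in first inversion.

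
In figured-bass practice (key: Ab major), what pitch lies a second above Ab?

Counting 1 letter step above Ab lands on B; in Ab major, that letter is Bb.

Bb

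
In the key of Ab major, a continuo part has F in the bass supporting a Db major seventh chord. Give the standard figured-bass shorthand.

6/5

F is the third of Db major seventh, so the chord is in first inversion.
A seventh chord in first inversion is figured 6/5/3, conventionally abbreviated 6/5.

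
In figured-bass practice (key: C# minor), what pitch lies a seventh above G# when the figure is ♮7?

F

Counting 6 letter steps above G# lands on F; in C# minor, that letter is F#.
The ♮7 figure makes it natural, giving F.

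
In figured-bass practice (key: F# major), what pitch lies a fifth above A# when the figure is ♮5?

Counting 4 letter steps above A# lands on E; in F# major, that letter is E#.
The ♮5 figure makes it natural, giving E.

E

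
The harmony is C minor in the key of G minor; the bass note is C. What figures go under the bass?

no figures

C is the root of C minor, so the chord is in root position.
A triad in root position is figured 5/3, conventionally abbreviated (no figures — root-position triad).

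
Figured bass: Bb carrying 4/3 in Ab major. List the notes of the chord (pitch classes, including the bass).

Bb, Db, Eb, G

The written figures 4/3 are shorthand for 6/4/3: the 6 is implied.
A third above Bb in this key is Db.
A fourth above Bb in this key is Eb.
A sixth above Bb in this key is G.
Together with the bass Bb, this spells Eb dominant seventh in second inversion.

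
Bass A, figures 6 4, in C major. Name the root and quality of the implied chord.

The figures 6 4 indicate a triad in second inversion.
In second inversion the root lies a fourth above the bass: a fourth above A in C major is D.
The chord tones are A, D, F, giving D minor.

D minor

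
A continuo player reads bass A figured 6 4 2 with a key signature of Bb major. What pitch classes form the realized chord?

A, Bb, D, F

A second above A in this key is Bb.
A fourth above A in this key is D.
A sixth above A in this key is F.
Together with the bass A, this spells Bb major seventh in third inversion.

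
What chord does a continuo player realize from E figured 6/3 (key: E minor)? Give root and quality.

The figures 6/3 indicate a triad in first inversion.
In first inversion the root lies a sixth above the bass: a sixth above E in E minor is C.
The chord tones are E, G, C, giving C major.

C major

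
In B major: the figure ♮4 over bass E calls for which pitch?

Counting 3 letter steps above E lands on A; in B major, that letter is A#.
The ♮4 figure makes it natural, giving A.

A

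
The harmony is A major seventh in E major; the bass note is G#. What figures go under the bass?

4/2

G# is the seventh of A major seventh, so the chord is in third inversion.
A seventh chord in third inversion is figured 6/4/2, conventionally abbreviated 4/2.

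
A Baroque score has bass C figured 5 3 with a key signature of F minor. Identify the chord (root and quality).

The figures 5 3 indicate a triad in root position.
In root position the bass is the root, so the root is C.
The chord tones are C, Eb, G, giving C minor.

C minor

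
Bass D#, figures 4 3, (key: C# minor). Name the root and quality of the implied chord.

The figures 4 3 indicate a seventh chord in second inversion.
In second inversion the root lies a fourth above the bass: a fourth above D# in C# minor is G#.
The chord tones are D#, F#, G#, B, giving G# minor seventh.

G# minor seventh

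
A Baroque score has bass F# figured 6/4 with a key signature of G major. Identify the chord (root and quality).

B minor

The figures 6/4 indicate a triad in second inversion.
In second inversion the root lies a fourth above the bass: a fourth above F# in G major is B.
The chord tones are F#, B, D, giving B minor.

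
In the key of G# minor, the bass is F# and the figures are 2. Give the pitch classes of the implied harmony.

The written figures 2 are shorthand for 6/4/2: the 6/4 are implied.
A second above F# in this key is G#.
A fourth above F# in this key is B.
A sixth above F# in this key is D#.
Together with the bass F#, this spells G# minor seventh in third inversion.

F#, G#, B, D#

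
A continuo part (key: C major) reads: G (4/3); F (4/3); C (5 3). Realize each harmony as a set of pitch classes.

G, B, C, E | F, A, B, D | C, E, G

G (6/4/3): G, B, C, E.
F (6/4/3): F, A, B, D.
C (5/3): C, E, G.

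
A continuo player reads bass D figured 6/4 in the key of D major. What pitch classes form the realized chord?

A fourth above D in this key is G.
A sixth above D in this key is B.
Together with the bass D, this spells G major in second inversion.

D, G, B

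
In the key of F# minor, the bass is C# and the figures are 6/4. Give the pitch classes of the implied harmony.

C#, F#, A

A fourth above C# in this key is F#.
A sixth above C# in this key is A.
Together with the bass C#, this spells F# minor in second inversion.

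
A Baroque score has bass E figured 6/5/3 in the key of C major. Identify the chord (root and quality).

The figures 6/5/3 indicate a seventh chord in first inversion.
In first inversion the root lies a sixth above the bass: a sixth above E in C major is C.
The chord tones are E, G, B, C, giving C major seventh.

C major seventh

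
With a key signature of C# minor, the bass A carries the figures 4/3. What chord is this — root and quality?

The figures 4/3 indicate a seventh chord in second inversion.
In second inversion the root lies a fourth above the bass: a fourth above A in C# minor is D#.
The chord tones are A, C#, D#, F#, giving D# half-diminished seventh.

D# half-diminished seventh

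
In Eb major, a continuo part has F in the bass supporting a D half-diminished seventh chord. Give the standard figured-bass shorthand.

6/5

F is the third of D half-diminished seventh, so the chord is in first inversion.
A seventh chord in first inversion is figured 6/5/3, conventionally abbreviated 6/5.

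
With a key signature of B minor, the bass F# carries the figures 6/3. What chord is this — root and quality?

The figures 6/3 indicate a triad in first inversion.
In first inversion the root lies a sixth above the bass: a sixth above F# in B minor is D.
The chord tones are F#, A, D, giving D major.

D major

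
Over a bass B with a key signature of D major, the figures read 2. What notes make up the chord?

The written figures 2 are shorthand for 6/4/2: the 6/4 are implied.
A second above B in this key is C#.
A fourth above B in this key is E.
A sixth above B in this key is G.
Together with the bass B, this spells C# half-diminished seventh in third inversion.

B, C#, E, G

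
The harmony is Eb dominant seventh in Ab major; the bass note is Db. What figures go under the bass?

4/2

Db is the seventh of Eb dominant seventh, so the chord is in third inversion.
A seventh chord in third inversion is figured 6/4/2, conventionally abbreviated 4/2.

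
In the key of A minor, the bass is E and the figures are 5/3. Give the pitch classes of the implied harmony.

A third above E in this key is G.
A fifth above E in this key is B.
Together with the bass E, this spells E minor in root position.

E, G, B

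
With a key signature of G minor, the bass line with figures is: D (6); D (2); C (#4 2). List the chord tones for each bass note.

D (6/3): D, F, Bb.
D (6/4/2): D, Eb, G, Bb.
C (6/#4/2): C, D, F#, A.

D, F, Bb | D, Eb, G, Bb | C, D, F#, A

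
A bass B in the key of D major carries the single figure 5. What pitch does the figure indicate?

F#

Counting 4 letter steps above B lands on F; in D major, that letter is F#.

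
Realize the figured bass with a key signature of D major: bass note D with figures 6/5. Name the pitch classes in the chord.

D, F#, A, B

The written figures 6/5 are shorthand for 6/5/3: the 3 is implied.
A third above D in this key is F#.
A fifth above D in this key is A.
A sixth above D in this key is B.
Together with the bass D, this spells B minor seventh in first inversion.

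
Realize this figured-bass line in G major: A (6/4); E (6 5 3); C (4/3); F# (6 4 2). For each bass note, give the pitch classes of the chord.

A, D, F# | E, G, B, C | C, E, F#, A | F#, G, B, D

A (6/4): A, D, F#.
E (6/5/3): E, G, B, C.
C (6/4/3): C, E, F#, A.
F# (6/4/2): F#, G, B, D.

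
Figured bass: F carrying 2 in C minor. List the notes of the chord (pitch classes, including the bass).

The written figures 2 are shorthand for 6/4/2: the 6/4 are implied.
A second above F in this key is G.
A fourth above F in this key is Bb.
A sixth above F in this key is D.
Together with the bass F, this spells G minor seventh in third inversion.

F, G, Bb, D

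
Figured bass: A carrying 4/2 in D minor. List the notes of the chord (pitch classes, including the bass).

The written figures 4/2 are shorthand for 6/4/2: the 6 is implied.
A second above A in this key is Bb.
A fourth above A in this key is D.
A sixth above A in this key is F.
Together with the bass A, this spells Bb major seventh in third inversion.

A, Bb, D, F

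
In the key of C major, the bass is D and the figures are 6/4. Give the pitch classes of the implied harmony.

A fourth above D in this key is G.
A sixth above D in this key is B.
Together with the bass D, this spells G major in second inversion.

D, G, B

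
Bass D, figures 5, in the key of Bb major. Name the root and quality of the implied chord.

The figures 5 indicate a triad in root position.
In root position the bass is the root, so the root is D.
The chord tones are D, F, A, giving D minor.

D minor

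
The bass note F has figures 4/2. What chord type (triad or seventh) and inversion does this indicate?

seventh chord, third inversion

4/2 is shorthand for 6/4/2.
Intervals of 6/4/2 above the bass form a seventh chord; the bass is the seventh, so this is third inversion.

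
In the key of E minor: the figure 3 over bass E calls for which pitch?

Counting 2 letter steps above E lands on G; in E minor, that letter is G.

G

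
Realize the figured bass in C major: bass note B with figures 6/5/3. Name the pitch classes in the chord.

B, D, F, G

A third above B in this key is D.
A fifth above B in this key is F.
A sixth above B in this key is G.
Together with the bass B, this spells G dominant seventh in first inversion.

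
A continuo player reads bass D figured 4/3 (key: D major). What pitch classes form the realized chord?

The written figures 4/3 are shorthand for 6/4/3: the 6 is implied.
A third above D in this key is F#.
A fourth above D in this key is G.
A sixth above D in this key is B.
Together with the bass D, this spells G major seventh in second inversion.

D, F#, G, B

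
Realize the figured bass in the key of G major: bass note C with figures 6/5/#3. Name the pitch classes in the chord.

A third above C in this key is E, raised to E# by the sharp.
A fifth above C in this key is G.
A sixth above C in this key is A.

C, E#, G, A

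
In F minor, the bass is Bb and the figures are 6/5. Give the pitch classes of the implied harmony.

Bb, Db, F, G

The written figures 6/5 are shorthand for 6/5/3: the 3 is implied.
A third above Bb in this key is Db.
A fifth above Bb in this key is F.
A sixth above Bb in this key is G.
Together with the bass Bb, this spells G half-diminished seventh in first inversion.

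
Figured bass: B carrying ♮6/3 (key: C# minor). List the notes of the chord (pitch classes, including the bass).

B, D#, G

A third above B in this key is D#.
A sixth above B in this key is G#, made natural (G) by the ♮ figure.
Together with the bass B, this spells G augmented in first inversion.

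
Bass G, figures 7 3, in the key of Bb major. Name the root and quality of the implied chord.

G minor seventh

The figures 7 3 indicate a seventh chord in root position.
In root position the bass is the root, so the root is G.
The chord tones are G, Bb, D, F, giving G minor seventh.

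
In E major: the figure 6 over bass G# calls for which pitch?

Counting 5 letter steps above G# lands on E; in E major, that letter is E.

E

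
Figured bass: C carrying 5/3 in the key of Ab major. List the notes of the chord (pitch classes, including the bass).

C, Eb, G

A third above C in this key is Eb.
A fifth above C in this key is G.
Together with the bass C, this spells C minor in root position.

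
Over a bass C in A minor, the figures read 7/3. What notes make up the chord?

C, E, G, B

The written figures 7/3 are shorthand for 7/5/3: the 5 is implied.
A third above C in this key is E.
A fifth above C in this key is G.
A seventh above C in this key is B.
Together with the bass C, this spells C major seventh in root position.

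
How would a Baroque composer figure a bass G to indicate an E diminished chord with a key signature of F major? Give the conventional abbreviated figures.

6

G is the third of E diminished, so the chord is in first inversion.
A triad in first inversion is figured 6/3, conventionally abbreviated 6.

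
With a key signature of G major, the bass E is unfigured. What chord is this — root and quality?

An unfigured bass indicates a triad in root position.
In root position the bass is the root, so the root is E.
The chord tones are E, G, B, giving E minor.

E minor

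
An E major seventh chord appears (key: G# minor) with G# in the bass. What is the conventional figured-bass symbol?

6/5

G# is the third of E major seventh, so the chord is in first inversion.
A seventh chord in first inversion is figured 6/5/3, conventionally abbreviated 6/5.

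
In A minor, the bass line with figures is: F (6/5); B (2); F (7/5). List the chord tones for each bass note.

F, A, C, D | B, C, E, G | F, A, C, E

F (6/5/3): F, A, C, D.
B (6/4/2): B, C, E, G.
F (7/5/3): F, A, C, E.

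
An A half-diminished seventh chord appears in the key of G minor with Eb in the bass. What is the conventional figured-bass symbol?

4/3

Eb is the fifth of A half-diminished seventh, so the chord is in second inversion.
A seventh chord in second inversion is figured 6/4/3, conventionally abbreviated 4/3.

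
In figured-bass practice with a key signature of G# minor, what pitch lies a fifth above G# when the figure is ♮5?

Counting 4 letter steps above G# lands on D; in G# minor, that letter is D#.
The ♮5 figure makes it natural, giving D.

D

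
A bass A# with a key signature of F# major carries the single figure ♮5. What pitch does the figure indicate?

Counting 4 letter steps above A# lands on E; in F# major, that letter is E#.
The ♮5 figure makes it natural, giving E.

E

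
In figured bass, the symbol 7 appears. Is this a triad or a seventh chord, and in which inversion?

7 is shorthand for 7/5/3.
Intervals of 7/5/3 above the bass form a seventh chord; the bass is the root, so this is root position.

seventh chord, root position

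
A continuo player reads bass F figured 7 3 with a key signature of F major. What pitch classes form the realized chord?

F, A, C, E

The written figures 7 3 are shorthand for 7/5/3: the 5 is implied.
A third above F in this key is A.
A fifth above F in this key is C.
A seventh above F in this key is E.
Together with the bass F, this spells F major seventh in root position.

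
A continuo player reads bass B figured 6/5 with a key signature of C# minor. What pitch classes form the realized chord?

The written figures 6/5 are shorthand for 6/5/3: the 3 is implied.
A third above B in this key is D#.
A fifth above B in this key is F#.
A sixth above B in this key is G#.
Together with the bass B, this spells G# minor seventh in first inversion.

B, D#, F#, G#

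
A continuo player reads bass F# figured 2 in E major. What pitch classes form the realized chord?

The written figures 2 are shorthand for 6/4/2: the 6/4 are implied.
A second above F# in this key is G#.
A fourth above F# in this key is B.
A sixth above F# in this key is D#.
Together with the bass F#, this spells G# minor seventh in third inversion.

F#, G#, B, D#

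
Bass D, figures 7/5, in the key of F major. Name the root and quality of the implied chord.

The figures 7/5 indicate a seventh chord in root position.
In root position the bass is the root, so the root is D.
The chord tones are D, F, A, C, giving D minor seventh.

D minor seventh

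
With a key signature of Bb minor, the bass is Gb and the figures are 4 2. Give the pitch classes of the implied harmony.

Gb, Ab, C, Eb

The written figures 4 2 are shorthand for 6/4/2: the 6 is implied.
A second above Gb in this key is Ab.
A fourth above Gb in this key is C.
A sixth above Gb in this key is Eb.
Together with the bass Gb, this spells Ab dominant seventh in third inversion.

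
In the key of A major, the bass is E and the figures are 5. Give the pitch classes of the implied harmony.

The written figures 5 are shorthand for 5/3: the 3 is implied.
A third above E in this key is G#.
A fifth above E in this key is B.
Together with the bass E, this spells E major in root position.

E, G#, B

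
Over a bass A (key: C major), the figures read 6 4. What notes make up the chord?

A fourth above A in this key is D.
A sixth above A in this key is F.
Together with the bass A, this spells D minor in second inversion.

A, D, F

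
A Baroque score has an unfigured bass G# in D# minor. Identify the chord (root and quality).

An unfigured bass indicates a triad in root position.
In root position the bass is the root, so the root is G#.
The chord tones are G#, B, D#, giving G# minor.

G# minor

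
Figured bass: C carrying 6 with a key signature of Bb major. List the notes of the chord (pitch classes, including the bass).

The written figures 6 are shorthand for 6/3: the 3 is implied.
A third above C in this key is Eb.
A sixth above C in this key is A.
Together with the bass C, this spells A diminished in first inversion.

C, Eb, A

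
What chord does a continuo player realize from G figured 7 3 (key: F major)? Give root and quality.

The figures 7 3 indicate a seventh chord in root position.
In root position the bass is the root, so the root is G.
The chord tones are G, Bb, D, F, giving G minor seventh.

G minor seventh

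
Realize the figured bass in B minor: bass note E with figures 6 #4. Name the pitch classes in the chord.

A fourth above E in this key is A, raised to A# by the sharp.
A sixth above E in this key is C#.
Together with the bass E, this spells A# diminished in second inversion.

E, A#, C#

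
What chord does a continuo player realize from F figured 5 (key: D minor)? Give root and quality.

The figures 5 indicate a triad in root position.
In root position the bass is the root, so the root is F.
The chord tones are F, A, C, giving F major.

F major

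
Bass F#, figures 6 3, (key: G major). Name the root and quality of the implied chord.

D major

The figures 6 3 indicate a triad in first inversion.
In first inversion the root lies a sixth above the bass: a sixth above F# in G major is D.
The chord tones are F#, A, D, giving D major.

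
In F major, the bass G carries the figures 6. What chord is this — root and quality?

The figures 6 indicate a triad in first inversion.
In first inversion the root lies a sixth above the bass: a sixth above G in F major is E.
The chord tones are G, Bb, E, giving E diminished.

E diminished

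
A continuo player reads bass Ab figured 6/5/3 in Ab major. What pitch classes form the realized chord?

A third above Ab in this key is C.
A fifth above Ab in this key is Eb.
A sixth above Ab in this key is F.
Together with the bass Ab, this spells F minor seventh in first inversion.

Ab, C, Eb, F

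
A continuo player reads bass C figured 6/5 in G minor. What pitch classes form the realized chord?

The written figures 6/5 are shorthand for 6/5/3: the 3 is implied.
A third above C in this key is Eb.
A fifth above C in this key is G.
A sixth above C in this key is A.
Together with the bass C, this spells A half-diminished seventh in first inversion.

C, Eb, G, A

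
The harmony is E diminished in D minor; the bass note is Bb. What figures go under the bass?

6/4

Bb is the fifth of E diminished, so the chord is in second inversion.
A triad in second inversion is figured 6/4, conventionally abbreviated 6/4.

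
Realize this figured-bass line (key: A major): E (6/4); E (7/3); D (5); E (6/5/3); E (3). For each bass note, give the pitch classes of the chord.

E (6/4): E, A, C#.
E (7/5/3): E, G#, B, D.
D (5/3): D, F#, A.
E (6/5/3): E, G#, B, C#.
E (5/3): E, G#, B.

E, A, C# | E, G#, B, D | D, F#, A | E, G#, B, C# | E, G#, B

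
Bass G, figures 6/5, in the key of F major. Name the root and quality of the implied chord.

The figures 6/5 indicate a seventh chord in first inversion.
In first inversion the root lies a sixth above the bass: a sixth above G in F major is E.
The chord tones are G, Bb, D, E, giving E half-diminished seventh.

E half-diminished seventh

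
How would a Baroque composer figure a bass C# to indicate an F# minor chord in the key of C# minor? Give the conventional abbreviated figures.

6/4

C# is the fifth of F# minor, so the chord is in second inversion.
A triad in second inversion is figured 6/4, conventionally abbreviated 6/4.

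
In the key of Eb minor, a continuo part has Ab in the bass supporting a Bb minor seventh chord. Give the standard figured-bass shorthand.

4/2

Ab is the seventh of Bb minor seventh, so the chord is in third inversion.
A seventh chord in third inversion is figured 6/4/2, conventionally abbreviated 4/2.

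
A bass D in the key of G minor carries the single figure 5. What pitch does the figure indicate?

Counting 4 letter steps above D lands on A; in G minor, that letter is A.

A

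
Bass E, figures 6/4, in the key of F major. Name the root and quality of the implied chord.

The figures 6/4 indicate a triad in second inversion.
In second inversion the root lies a fourth above the bass: a fourth above E in F major is A.
The chord tones are E, A, C, giving A minor.

A minor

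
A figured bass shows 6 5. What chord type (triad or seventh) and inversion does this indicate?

6 5 is shorthand for 6/5/3.
Intervals of 6/5/3 above the bass form a seventh chord; the bass is the third, so this is first inversion.

seventh chord, first inversion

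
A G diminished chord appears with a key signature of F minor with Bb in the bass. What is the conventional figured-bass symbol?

Bb is the third of G diminished, so the chord is in first inversion.
A triad in first inversion is figured 6/3, conventionally abbreviated 6.

6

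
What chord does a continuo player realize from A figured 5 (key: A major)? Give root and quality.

A major

The figures 5 indicate a triad in root position.
In root position the bass is the root, so the root is A.
The chord tones are A, C#, E, giving A major.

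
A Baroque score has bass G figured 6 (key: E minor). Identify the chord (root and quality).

E minor

The figures 6 indicate a triad in first inversion.
In first inversion the root lies a sixth above the bass: a sixth above G in E minor is E.
The chord tones are G, B, E, giving E minor.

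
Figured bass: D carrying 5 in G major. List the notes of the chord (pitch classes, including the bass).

The written figures 5 are shorthand for 5/3: the 3 is implied.
A third above D in this key is F#.
A fifth above D in this key is A.
Together with the bass D, this spells D major in root position.

D, F#, A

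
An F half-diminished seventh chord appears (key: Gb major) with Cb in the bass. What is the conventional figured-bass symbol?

4/3

Cb is the fifth of F half-diminished seventh, so the chord is in second inversion.
A seventh chord in second inversion is figured 6/4/3, conventionally abbreviated 4/3.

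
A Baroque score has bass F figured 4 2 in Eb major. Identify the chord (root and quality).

The figures 4 2 indicate a seventh chord in third inversion.
In third inversion the root lies a second above the bass: a second above F in Eb major is G.
The chord tones are F, G, Bb, D, giving G minor seventh.

G minor seventh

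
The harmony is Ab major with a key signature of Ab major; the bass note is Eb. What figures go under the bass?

6/4

Eb is the fifth of Ab major, so the chord is in second inversion.
A triad in second inversion is figured 6/4, conventionally abbreviated 6/4.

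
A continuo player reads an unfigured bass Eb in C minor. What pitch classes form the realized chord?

Eb, G, Bb

An unfigured bass implies 5/3.
A third above Eb in this key is G.
A fifth above Eb in this key is Bb.
Together with the bass Eb, this spells Eb major in root position.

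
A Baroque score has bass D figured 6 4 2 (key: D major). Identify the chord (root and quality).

The figures 6 4 2 indicate a seventh chord in third inversion.
In third inversion the root lies a second above the bass: a second above D in D major is E.
The chord tones are D, E, G, B, giving E minor seventh.

E minor seventh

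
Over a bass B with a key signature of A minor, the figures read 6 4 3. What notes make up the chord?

B, D, E, G

A third above B in this key is D.
A fourth above B in this key is E.
A sixth above B in this key is G.
Together with the bass B, this spells E minor seventh in second inversion.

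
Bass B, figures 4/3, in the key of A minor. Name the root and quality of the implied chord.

The figures 4/3 indicate a seventh chord in second inversion.
In second inversion the root lies a fourth above the bass: a fourth above B in A minor is E.
The chord tones are B, D, E, G, giving E minor seventh.

E minor seventh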